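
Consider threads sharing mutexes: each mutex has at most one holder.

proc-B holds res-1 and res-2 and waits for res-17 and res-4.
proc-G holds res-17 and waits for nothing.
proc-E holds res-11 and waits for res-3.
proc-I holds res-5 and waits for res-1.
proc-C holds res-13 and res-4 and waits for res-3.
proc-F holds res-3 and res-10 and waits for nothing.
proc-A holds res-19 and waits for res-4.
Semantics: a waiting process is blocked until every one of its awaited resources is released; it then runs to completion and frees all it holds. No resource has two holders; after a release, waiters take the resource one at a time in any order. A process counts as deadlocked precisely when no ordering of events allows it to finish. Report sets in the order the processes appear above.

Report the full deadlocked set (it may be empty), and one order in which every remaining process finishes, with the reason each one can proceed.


No process is deadlocked.
Key observation: although several processes wait, no cycle exists — each chain bottoms out at a free runner.
The rest can finish in the order proc-F, proc-G, proc-C, proc-A, proc-E, proc-B, proc-I.
Verifying each step:
  run proc-F (it waits on nothing); releases res-3 and res-10
  run proc-G (it waits on nothing); releases res-17
  proc-C waits on res-3 — all released -> runs and releases res-13 and res-4
  proc-A waits on res-4 — all released -> runs and releases res-19
  proc-E waits on res-3 — all released -> runs and releases res-11
  proc-B waits on res-17 and res-4 — all released -> runs and releases res-1 and res-2
  proc-I waits on res-1 — all released -> runs and releases res-5


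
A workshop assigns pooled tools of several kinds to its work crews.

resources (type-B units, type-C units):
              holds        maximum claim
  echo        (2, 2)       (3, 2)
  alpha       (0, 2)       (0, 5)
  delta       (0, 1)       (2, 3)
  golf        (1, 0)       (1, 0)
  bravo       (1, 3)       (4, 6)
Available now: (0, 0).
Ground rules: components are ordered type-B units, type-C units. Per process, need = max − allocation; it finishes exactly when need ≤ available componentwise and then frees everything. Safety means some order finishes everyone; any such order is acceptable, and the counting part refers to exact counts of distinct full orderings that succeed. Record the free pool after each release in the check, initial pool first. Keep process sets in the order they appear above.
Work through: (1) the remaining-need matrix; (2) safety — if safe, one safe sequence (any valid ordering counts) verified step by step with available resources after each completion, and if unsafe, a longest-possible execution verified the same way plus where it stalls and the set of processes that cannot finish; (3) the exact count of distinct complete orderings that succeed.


(1) Need matrix, components ordered type-B units, type-C units:
  echo: (1, 0)
  alpha: (0, 3)
  delta: (2, 2)
  golf: (0, 0)
  bravo: (3, 3)
(2) SAFE. One safe sequence: golf, echo, delta, bravo, alpha.
Key observation: the order's first zero-slack moment is echo ((1, 0) needed, (1, 0) free — a requested resource with nothing to spare).
Verifying each step:
  pool = (0, 0)
  golf needs (0, 0) <= (0, 0) -> finishes; pool += (1, 0) = (1, 0)
  echo needs (1, 0) <= (1, 0) -> finishes; pool += (2, 2) = (3, 2)
  delta needs (2, 2) <= (3, 2) -> finishes; pool += (0, 1) = (3, 3)
  bravo needs (3, 3) <= (3, 3) -> finishes; pool += (1, 3) = (4, 6)
  alpha needs (0, 3) <= (4, 6) -> finishes; pool += (0, 2) = (4, 8)
(3) The exact count: 2 of the possible complete orderings are safe sequences.


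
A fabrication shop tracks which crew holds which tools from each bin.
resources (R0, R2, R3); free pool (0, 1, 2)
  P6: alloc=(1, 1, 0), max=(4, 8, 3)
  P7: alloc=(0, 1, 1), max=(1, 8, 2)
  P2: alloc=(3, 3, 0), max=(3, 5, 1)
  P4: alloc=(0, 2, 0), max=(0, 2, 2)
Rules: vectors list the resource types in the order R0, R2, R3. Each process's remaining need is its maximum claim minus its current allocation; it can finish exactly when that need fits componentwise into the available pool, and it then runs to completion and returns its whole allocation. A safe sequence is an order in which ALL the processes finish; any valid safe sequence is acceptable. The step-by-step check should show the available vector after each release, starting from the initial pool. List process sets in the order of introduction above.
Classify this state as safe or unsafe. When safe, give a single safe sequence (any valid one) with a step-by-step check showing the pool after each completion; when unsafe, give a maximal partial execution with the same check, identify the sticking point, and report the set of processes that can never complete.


UNSAFE — no complete ordering exists.
Key observation: P4, P2 can finish, but then (3, 6, 2) is all there is, and the blocked group's R2 demands exceed it.
Going as far as possible: P4, P2; after that, nothing fits. Step-by-step check:
  pool = (0, 1, 2)
  run P4 (needs (0, 0, 2), free (0, 1, 2)); after release of (0, 2, 0) the pool is (0, 3, 2)
  run P2 (needs (0, 2, 1), free (0, 3, 2)); after release of (3, 3, 0) the pool is (3, 6, 2)
  blocked: P6 wants (3, 7, 3), pool (3, 6, 2) — not enough R2 and R3
  blocked: P7 wants (1, 7, 1), pool (3, 6, 2) — not enough R2
Never able to finish: P6 and P7.


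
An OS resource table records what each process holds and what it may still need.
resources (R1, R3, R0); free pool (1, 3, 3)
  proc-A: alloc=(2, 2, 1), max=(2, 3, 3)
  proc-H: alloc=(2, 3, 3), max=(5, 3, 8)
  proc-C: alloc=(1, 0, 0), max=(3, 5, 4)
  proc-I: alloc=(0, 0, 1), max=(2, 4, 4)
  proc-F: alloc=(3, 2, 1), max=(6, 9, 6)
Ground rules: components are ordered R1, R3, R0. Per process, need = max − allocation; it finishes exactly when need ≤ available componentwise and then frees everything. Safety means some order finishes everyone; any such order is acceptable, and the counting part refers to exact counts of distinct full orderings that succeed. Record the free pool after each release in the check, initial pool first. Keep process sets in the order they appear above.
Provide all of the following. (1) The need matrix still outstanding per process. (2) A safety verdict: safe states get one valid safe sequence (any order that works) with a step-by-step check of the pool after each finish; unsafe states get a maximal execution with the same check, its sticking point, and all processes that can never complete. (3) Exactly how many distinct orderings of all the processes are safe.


(1) Need matrix, components ordered R1, R3, R0:
  proc-A: (0, 1, 2)
  proc-H: (3, 0, 5)
  proc-C: (2, 5, 4)
  proc-I: (2, 4, 3)
  proc-F: (3, 7, 5)
(2) SAFE — a valid safe sequence is proc-A, proc-C, proc-I, proc-H, proc-F.
Key observation: reading the order forward, proc-C is the first process whose need (2, 5, 4) meets the free pool (3, 5, 4) exactly on a resource it requests.
Walking it through:
  pool = (1, 3, 3)
  run proc-A (needs (0, 1, 2), free (1, 3, 3)); after release of (2, 2, 1) the pool is (3, 5, 4)
  run proc-C (needs (2, 5, 4), free (3, 5, 4)); after release of (1, 0, 0) the pool is (4, 5, 4)
  run proc-I (needs (2, 4, 3), free (4, 5, 4)); after release of (0, 0, 1) the pool is (4, 5, 5)
  run proc-H (needs (3, 0, 5), free (4, 5, 5)); after release of (2, 3, 3) the pool is (6, 8, 8)
  run proc-F (needs (3, 7, 5), free (6, 8, 8)); after release of (3, 2, 1) the pool is (9, 10, 9)
(3) Precisely 4 of the possible complete orderings are safe sequences.


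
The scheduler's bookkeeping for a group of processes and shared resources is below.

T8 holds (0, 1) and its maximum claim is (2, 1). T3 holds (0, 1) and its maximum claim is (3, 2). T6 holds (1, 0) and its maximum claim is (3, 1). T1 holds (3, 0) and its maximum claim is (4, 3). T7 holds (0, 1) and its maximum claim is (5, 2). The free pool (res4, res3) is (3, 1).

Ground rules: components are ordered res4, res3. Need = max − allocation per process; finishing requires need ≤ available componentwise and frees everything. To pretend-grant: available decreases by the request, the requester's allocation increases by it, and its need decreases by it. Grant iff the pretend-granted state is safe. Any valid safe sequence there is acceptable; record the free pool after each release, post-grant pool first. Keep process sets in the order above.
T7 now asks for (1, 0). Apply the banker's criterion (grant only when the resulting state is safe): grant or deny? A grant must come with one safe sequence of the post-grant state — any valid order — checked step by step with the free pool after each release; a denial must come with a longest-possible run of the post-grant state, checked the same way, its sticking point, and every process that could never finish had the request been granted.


GRANT: granting preserves safety; a valid post-grant sequence is T6, T3, T8, T1, T7.
Key observation: the transfer keeps a workable pool ((2, 1)); T6 starts the safe sequence.
Step-by-step check of the post-grant state:
  pool = (2, 1)
  T6: need (2, 1) fits (2, 1); releases (1, 0), pool now (3, 1)
  T3: need (3, 1) fits (3, 1); releases (0, 1), pool now (3, 2)
  T8: need (2, 0) fits (3, 2); releases (0, 1), pool now (3, 3)
  T1: need (1, 3) fits (3, 3); releases (3, 0), pool now (6, 3)
  T7: need (4, 1) fits (6, 3); releases (1, 1), pool now (7, 4)


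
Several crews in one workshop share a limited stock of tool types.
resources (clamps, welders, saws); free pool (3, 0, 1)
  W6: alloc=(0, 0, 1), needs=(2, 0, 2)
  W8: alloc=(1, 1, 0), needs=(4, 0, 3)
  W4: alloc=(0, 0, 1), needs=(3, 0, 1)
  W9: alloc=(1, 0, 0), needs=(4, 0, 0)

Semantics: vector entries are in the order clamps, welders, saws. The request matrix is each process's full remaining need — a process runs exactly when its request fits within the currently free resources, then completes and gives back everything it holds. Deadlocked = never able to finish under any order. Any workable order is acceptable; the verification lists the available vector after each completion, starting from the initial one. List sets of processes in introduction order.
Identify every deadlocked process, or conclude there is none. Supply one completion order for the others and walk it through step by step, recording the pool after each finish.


The deadlocked set is W8 and W9.
Key observation: the pool after W4, W6 is (3, 0, 3); every surviving request exceeds it in clamps, so progress ends there.
The rest can finish in the order W4, W6. Walking it through:
  pool = (3, 0, 1)
  W4 needs (3, 0, 1) <= (3, 0, 1) -> finishes; pool += (0, 0, 1) = (3, 0, 2)
  W6 needs (2, 0, 2) <= (3, 0, 2) -> finishes; pool += (0, 0, 1) = (3, 0, 3)
The blocked processes can never fit:
  W8 still needs (4, 0, 3) but only (3, 0, 3) is free — short on clamps
  W9 still needs (4, 0, 0) but only (3, 0, 3) is free — short on clamps


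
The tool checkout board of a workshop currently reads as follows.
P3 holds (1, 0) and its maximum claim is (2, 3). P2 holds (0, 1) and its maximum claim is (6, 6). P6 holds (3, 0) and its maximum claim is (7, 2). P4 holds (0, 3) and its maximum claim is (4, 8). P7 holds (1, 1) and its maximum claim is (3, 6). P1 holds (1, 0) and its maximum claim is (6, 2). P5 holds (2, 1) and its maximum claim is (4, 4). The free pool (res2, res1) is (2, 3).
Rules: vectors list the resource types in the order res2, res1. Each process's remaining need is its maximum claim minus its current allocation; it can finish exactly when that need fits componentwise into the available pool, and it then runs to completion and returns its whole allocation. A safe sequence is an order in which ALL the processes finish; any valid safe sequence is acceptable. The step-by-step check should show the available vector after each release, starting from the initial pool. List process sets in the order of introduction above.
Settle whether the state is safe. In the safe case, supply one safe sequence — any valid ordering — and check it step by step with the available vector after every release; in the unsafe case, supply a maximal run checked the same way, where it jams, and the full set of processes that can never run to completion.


UNSAFE.
Key observation: once P5, P6, P3, P1 finish, the pool peaks at (9, 4) — and every remaining process still needs more res1 than that.
The run P5, P6, P3, P1 cannot be extended any further. Check, step by step:
  pool = (2, 3)
  P5 needs (2, 3) <= (2, 3) -> finishes; pool += (2, 1) = (4, 4)
  P6 needs (4, 2) <= (4, 4) -> finishes; pool += (3, 0) = (7, 4)
  P3 needs (1, 3) <= (7, 4) -> finishes; pool += (1, 0) = (8, 4)
  P1 needs (5, 2) <= (8, 4) -> finishes; pool += (1, 0) = (9, 4)
  P2 cannot run: need (6, 5) vs free (9, 4) (insufficient res1)
  P4 cannot run: need (4, 5) vs free (9, 4) (insufficient res1)
  P7 cannot run: need (2, 5) vs free (9, 4) (insufficient res1)
Permanently blocked: P2, P4 and P7.


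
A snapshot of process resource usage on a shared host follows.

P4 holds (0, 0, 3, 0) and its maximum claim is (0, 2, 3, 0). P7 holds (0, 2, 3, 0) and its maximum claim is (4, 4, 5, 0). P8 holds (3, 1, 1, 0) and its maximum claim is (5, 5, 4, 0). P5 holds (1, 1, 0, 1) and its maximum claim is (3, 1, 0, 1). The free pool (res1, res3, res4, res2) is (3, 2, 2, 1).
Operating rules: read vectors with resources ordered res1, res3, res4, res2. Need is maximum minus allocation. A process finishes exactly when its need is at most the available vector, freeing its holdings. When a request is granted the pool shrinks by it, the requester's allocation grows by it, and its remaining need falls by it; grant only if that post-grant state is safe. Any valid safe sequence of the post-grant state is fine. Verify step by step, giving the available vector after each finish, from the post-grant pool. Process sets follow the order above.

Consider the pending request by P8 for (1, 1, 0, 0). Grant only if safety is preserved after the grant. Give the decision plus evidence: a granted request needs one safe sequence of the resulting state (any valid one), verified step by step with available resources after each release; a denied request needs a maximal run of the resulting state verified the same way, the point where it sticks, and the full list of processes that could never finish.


DENY — the pretend-granted state is unsafe.
Key observation: after P5, P4 the pool peaks at (3, 2, 5, 2), and each blocked process is short somewhere: P7 on res1; P8 on res3.
Pretend the grant happened; the run P5, P4 goes as far as possible. Step-by-step check:
  pool = (2, 1, 2, 1)
  P5: need (2, 0, 0, 0) fits (2, 1, 2, 1); releases (1, 1, 0, 1), pool now (3, 2, 2, 2)
  P4: need (0, 2, 0, 0) fits (3, 2, 2, 2); releases (0, 0, 3, 0), pool now (3, 2, 5, 2)
  P7 still needs (4, 2, 2, 0) but only (3, 2, 5, 2) is free — short on res1
  P8 still needs (1, 3, 3, 0) but only (3, 2, 5, 2) is free — short on res3
Post-grant, the permanently blocked set is P7 and P8.


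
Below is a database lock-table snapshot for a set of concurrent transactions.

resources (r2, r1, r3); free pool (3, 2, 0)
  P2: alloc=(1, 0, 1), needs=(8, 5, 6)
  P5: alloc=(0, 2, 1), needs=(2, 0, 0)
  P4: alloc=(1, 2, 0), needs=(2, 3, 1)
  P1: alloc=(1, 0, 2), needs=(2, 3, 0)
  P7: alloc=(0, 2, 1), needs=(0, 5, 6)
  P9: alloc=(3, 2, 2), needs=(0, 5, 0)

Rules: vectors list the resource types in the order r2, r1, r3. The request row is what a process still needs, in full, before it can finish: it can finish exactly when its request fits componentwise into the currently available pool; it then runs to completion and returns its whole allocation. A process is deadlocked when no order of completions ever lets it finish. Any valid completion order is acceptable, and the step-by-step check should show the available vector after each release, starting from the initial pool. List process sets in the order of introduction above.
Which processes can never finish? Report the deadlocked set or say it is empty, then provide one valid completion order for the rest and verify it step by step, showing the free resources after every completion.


Deadlocked: P2 and P7.
Key observation: the wall is r3: completing P5, P1, P4, P9 brings the pool only to (8, 8, 5), and all the rest need more.
The rest can finish in the order P5, P1, P4, P9. Check, step by step:
  pool = (3, 2, 0)
  P5: need (2, 0, 0) fits (3, 2, 0); releases (0, 2, 1), pool now (3, 4, 1)
  P1: need (2, 3, 0) fits (3, 4, 1); releases (1, 0, 2), pool now (4, 4, 3)
  P4: need (2, 3, 1) fits (4, 4, 3); releases (1, 2, 0), pool now (5, 6, 3)
  P9: need (0, 5, 0) fits (5, 6, 3); releases (3, 2, 2), pool now (8, 8, 5)
None of the blocked processes ever fits:
  P2 still needs (8, 5, 6) but only (8, 8, 5) is free — short on r3
  P7 still needs (0, 5, 6) but only (8, 8, 5) is free — short on r3


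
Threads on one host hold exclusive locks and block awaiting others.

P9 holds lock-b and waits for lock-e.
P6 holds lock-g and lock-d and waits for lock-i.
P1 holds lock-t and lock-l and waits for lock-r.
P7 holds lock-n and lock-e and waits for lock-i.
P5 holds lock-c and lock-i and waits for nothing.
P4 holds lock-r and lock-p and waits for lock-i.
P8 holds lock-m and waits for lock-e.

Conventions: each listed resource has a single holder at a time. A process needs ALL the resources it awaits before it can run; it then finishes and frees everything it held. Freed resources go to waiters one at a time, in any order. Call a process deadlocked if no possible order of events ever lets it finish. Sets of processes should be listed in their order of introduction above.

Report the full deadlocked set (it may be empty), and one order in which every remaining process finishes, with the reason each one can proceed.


The deadlocked set is empty.
Key observation: the wait relation is loop-free; peeling off processes with no waits unwinds the whole state.
One completion order for the rest: P5, P4, P7, P1, P9, P8, P6.
Walking it through:
  P5 waits on nothing -> runs at once and releases lock-c and lock-i
  P4 waits on lock-i — all released -> runs and releases lock-r and lock-p
  P7 waits on lock-i — all released -> runs and releases lock-n and lock-e
  P1 waits on lock-r — all released -> runs and releases lock-t and lock-l
  P9 waits on lock-e — all released -> runs and releases lock-b
  P8 waits on lock-e — all released -> runs and releases lock-m
  P6 waits on lock-i — all released -> runs and releases lock-g and lock-d


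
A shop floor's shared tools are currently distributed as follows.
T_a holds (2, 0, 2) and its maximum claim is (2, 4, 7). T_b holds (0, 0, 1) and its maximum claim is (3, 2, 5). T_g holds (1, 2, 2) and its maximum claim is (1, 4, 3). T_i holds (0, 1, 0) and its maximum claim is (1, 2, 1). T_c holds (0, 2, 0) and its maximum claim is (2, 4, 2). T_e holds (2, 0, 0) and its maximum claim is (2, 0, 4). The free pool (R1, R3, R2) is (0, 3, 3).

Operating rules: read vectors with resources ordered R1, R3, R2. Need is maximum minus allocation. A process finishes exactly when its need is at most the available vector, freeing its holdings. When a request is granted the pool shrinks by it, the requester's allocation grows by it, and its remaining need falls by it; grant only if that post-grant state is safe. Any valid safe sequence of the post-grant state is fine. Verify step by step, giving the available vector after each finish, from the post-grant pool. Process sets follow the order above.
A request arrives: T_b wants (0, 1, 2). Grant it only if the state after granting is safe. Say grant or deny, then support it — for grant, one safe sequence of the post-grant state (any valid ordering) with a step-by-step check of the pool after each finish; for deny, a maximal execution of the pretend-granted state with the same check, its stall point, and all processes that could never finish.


DENY — the pretend-granted state is unsafe.
Key observation: after T_g, T_i the pool peaks at (1, 5, 3), and each blocked process is short somewhere: T_a on R2; T_b on R1; T_c on R1; T_e on R2.
After a pretend grant, a maximal execution: T_g, T_i — then nothing else fits. Check, step by step:
  pool = (0, 2, 1)
  T_g needs (0, 2, 1) <= (0, 2, 1) -> finishes; pool += (1, 2, 2) = (1, 4, 3)
  T_i needs (1, 1, 1) <= (1, 4, 3) -> finishes; pool += (0, 1, 0) = (1, 5, 3)
  T_a cannot run: need (0, 4, 5) vs free (1, 5, 3) (insufficient R2)
  T_b cannot run: need (3, 1, 2) vs free (1, 5, 3) (insufficient R1)
  T_c cannot run: need (2, 2, 2) vs free (1, 5, 3) (insufficient R1)
  T_e cannot run: need (0, 0, 4) vs free (1, 5, 3) (insufficient R2)
Post-grant, the permanently blocked set is T_a, T_b, T_c and T_e.


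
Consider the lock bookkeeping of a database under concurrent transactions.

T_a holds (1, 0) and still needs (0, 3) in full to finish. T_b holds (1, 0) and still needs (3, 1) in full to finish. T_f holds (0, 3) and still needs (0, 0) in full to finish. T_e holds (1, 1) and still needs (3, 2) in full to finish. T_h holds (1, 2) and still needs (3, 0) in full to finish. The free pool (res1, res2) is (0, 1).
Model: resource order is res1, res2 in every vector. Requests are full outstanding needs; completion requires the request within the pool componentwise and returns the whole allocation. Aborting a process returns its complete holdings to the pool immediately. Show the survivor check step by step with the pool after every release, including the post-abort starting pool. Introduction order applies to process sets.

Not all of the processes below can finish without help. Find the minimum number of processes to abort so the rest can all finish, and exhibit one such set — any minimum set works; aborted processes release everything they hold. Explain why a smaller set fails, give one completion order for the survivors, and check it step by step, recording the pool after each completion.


Minimum abort set: T_b and T_h.
Key observation: no ordering could ever have run T_e before the abort of T_b and T_h; with (2, 2) back in the pool it fits at step 3.
Minimality, checking each single-abort alternative: T_a alone leaves T_b blocked (short on res1); T_b alone leaves T_e blocked (short on res1); T_f alone leaves T_b blocked (short on res1); T_e alone leaves T_b blocked (short on res1); T_h alone leaves T_b blocked (short on res1).
Survivors finish in the order: T_a, T_f, T_e. Step-by-step check (pool after the aborts first):
  pool = (2, 3)
  T_a: need (0, 3) fits (2, 3); releases (1, 0), pool now (3, 3)
  T_f: need (0, 0) fits (3, 3); releases (0, 3), pool now (3, 6)
  T_e: need (3, 2) fits (3, 6); releases (1, 1), pool now (4, 7)


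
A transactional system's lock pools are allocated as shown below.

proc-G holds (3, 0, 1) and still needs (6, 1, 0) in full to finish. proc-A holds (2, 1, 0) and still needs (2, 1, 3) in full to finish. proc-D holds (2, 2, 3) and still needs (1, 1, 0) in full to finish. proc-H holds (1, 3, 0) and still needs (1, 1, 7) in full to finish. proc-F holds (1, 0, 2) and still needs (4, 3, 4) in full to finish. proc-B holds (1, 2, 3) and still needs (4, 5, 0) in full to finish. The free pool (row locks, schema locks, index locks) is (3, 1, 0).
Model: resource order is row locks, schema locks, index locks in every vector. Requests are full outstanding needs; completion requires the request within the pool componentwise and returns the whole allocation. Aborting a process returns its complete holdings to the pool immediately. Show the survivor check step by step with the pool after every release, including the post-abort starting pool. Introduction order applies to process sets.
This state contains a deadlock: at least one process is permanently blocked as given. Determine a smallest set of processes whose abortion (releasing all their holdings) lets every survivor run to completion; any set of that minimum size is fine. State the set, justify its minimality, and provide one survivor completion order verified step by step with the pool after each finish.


The answer: abort proc-H.
Key observation: aborting proc-H returns (1, 3, 0), and proc-B — hopeless before — runs at step 4 with the returned capacity in the pool.
No smaller set exists: with zero aborts the deadlock remains.
Survivors finish in the order: proc-D, proc-G, proc-A, proc-B, proc-F. Walking it through (pool after the aborts first):
  pool = (4, 4, 0)
  proc-D needs (1, 1, 0) <= (4, 4, 0) -> finishes; pool += (2, 2, 3) = (6, 6, 3)
  proc-G needs (6, 1, 0) <= (6, 6, 3) -> finishes; pool += (3, 0, 1) = (9, 6, 4)
  proc-A needs (2, 1, 3) <= (9, 6, 4) -> finishes; pool += (2, 1, 0) = (11, 7, 4)
  proc-B needs (4, 5, 0) <= (11, 7, 4) -> finishes; pool += (1, 2, 3) = (12, 9, 7)
  proc-F needs (4, 3, 4) <= (12, 9, 7) -> finishes; pool += (1, 0, 2) = (13, 9, 9)


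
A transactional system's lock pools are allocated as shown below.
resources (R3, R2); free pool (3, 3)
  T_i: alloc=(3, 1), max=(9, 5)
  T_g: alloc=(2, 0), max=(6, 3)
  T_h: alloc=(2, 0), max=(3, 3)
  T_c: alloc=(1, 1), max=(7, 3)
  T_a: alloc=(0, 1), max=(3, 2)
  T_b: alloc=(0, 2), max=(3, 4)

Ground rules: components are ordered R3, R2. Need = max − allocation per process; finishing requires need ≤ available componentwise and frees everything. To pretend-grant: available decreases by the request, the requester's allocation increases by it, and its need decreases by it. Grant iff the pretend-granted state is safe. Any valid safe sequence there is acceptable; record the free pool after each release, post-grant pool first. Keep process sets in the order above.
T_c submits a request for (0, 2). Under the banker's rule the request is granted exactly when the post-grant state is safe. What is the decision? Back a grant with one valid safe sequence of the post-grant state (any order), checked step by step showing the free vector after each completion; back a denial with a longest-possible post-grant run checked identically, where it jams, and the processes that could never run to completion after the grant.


GRANT. The post-grant state is safe; one safe sequence: T_a, T_b, T_h, T_g, T_i, T_c.
Key observation: the grant leaves (3, 1) free — enough for T_a, whose release restarts the cascade.
Step-by-step check of the post-grant state:
  pool = (3, 1)
  T_a: need (3, 1) fits (3, 1); releases (0, 1), pool now (3, 2)
  T_b: need (3, 2) fits (3, 2); releases (0, 2), pool now (3, 4)
  T_h: need (1, 3) fits (3, 4); releases (2, 0), pool now (5, 4)
  T_g: need (4, 3) fits (5, 4); releases (2, 0), pool now (7, 4)
  T_i: need (6, 4) fits (7, 4); releases (3, 1), pool now (10, 5)
  T_c: need (6, 0) fits (10, 5); releases (1, 3), pool now (11, 8)


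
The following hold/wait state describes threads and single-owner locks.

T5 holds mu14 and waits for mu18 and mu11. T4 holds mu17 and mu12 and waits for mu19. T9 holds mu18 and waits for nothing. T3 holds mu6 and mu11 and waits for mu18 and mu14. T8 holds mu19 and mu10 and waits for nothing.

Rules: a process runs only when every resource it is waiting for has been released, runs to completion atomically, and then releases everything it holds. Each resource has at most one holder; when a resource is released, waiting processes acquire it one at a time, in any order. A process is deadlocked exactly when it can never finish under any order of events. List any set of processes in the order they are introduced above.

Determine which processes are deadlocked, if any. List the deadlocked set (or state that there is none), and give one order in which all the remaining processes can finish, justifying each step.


Deadlocked set: T5 and T3.
Key observation: T5 -> T3 -> T5 is a circular wait — nothing in it can go first; no other process is dragged down with it.
One completion order for the rest: T8, T4, T9.
Check, step by step:
  run T8 (it waits on nothing); releases mu19 and mu10
  run T4 (all its waits — mu19 — are resolved); releases mu17 and mu12
  run T9 (it waits on nothing); releases mu18


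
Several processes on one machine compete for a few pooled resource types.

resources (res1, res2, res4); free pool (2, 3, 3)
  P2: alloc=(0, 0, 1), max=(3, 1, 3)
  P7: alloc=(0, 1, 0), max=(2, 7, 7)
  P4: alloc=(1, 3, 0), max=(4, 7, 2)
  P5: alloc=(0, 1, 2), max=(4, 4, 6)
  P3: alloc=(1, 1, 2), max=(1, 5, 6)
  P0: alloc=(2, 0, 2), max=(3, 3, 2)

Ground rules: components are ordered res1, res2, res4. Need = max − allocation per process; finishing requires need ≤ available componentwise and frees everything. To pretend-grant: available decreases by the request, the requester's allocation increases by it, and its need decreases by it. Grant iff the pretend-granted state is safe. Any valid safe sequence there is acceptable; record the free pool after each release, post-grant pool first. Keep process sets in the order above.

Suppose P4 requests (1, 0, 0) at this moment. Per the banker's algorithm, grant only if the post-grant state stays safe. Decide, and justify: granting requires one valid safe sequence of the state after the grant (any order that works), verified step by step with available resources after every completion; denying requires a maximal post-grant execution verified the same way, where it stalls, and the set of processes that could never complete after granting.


DENY: after the grant no complete ordering would exist.
Key observation: after P0, P2 the pool peaks at (3, 3, 6), and each blocked process is short somewhere: P7 on res2, res4; P4 on res2; P5 on res1; P3 on res2.
On the post-grant state, P0, P2 is a maximal run — nothing extends it. Verifying each step:
  pool = (1, 3, 3)
  P0 needs (1, 3, 0) <= (1, 3, 3) -> finishes; pool += (2, 0, 2) = (3, 3, 5)
  P2 needs (3, 1, 2) <= (3, 3, 5) -> finishes; pool += (0, 0, 1) = (3, 3, 6)
  P7 still needs (2, 6, 7) but only (3, 3, 6) is free — short on res2 and res4
  P4 still needs (2, 4, 2) but only (3, 3, 6) is free — short on res2
  P5 still needs (4, 3, 4) but only (3, 3, 6) is free — short on res1
  P3 still needs (0, 4, 4) but only (3, 3, 6) is free — short on res2
Post-grant, the permanently blocked set is P7, P4, P5 and P3.


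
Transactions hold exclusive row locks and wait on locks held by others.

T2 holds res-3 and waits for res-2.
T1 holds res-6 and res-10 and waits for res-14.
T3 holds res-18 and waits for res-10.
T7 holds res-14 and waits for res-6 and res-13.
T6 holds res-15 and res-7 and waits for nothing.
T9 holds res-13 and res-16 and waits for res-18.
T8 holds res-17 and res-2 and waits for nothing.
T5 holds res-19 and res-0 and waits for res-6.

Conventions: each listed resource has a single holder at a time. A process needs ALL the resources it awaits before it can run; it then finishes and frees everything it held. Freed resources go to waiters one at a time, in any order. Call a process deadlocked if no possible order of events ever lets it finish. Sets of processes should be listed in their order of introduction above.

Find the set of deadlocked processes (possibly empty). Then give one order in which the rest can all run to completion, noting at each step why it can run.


Deadlocked: T1, T3, T7, T9 and T5.
Key observation: nobody on the ring T1 -> T7 -> T1 can start until another member finishes, which never happens; T3 and T9 are caught in further circular waits and T5 waits into the deadlock from upstream.
One completion order for the rest: T8, T6, T2.
Verifying each step:
  T8: no waits; runs immediately, freeing res-17 and res-2
  T6: no waits; runs immediately, freeing res-15 and res-7
  T2: everything it awaited (res-2) is free; runs, freeing res-3


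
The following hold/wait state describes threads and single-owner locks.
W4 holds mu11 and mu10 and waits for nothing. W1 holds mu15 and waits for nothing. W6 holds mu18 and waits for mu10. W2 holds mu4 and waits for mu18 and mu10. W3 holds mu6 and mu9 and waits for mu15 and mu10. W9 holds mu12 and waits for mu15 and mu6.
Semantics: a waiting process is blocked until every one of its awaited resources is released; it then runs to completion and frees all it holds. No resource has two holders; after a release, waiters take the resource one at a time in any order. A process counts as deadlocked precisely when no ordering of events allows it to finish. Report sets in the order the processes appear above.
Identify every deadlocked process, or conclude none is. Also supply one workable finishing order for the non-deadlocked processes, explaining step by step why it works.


Nothing here is deadlocked.
Key observation: all waits point, directly or indirectly, at processes that can finish, so nothing is permanently blocked.
One completion order for the rest: W1, W4, W3, W6, W2, W9.
Walking it through:
  W1 waits on nothing -> runs at once and releases mu15
  W4 waits on nothing -> runs at once and releases mu11 and mu10
  W3: everything it awaited (mu15 and mu10) is free; runs, freeing mu6 and mu9
  W6: everything it awaited (mu10) is free; runs, freeing mu18
  W2: everything it awaited (mu18 and mu10) is free; runs, freeing mu4
  W9: everything it awaited (mu15 and mu6) is free; runs, freeing mu12


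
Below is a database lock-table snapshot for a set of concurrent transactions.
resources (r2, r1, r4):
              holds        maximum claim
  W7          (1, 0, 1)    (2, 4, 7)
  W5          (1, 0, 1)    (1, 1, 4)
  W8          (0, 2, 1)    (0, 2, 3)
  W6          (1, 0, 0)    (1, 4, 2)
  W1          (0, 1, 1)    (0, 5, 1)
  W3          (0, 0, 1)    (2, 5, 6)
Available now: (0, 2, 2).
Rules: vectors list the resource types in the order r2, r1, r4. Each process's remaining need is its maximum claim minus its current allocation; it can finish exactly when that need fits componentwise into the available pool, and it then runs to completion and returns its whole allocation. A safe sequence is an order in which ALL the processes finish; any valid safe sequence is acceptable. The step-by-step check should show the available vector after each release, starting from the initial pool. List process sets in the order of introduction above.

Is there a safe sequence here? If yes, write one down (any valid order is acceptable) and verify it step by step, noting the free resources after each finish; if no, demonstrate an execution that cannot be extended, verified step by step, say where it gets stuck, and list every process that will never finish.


The state is SAFE; one workable sequence: W8, W6, W1, W5, W3, W7.
Key observation: W8 marks the first exact bind of the order: its need (0, 0, 2) fits the free (0, 2, 2) with zero slack on a requested resource.
Verifying each step:
  pool = (0, 2, 2)
  run W8 (needs (0, 0, 2), free (0, 2, 2)); after release of (0, 2, 1) the pool is (0, 4, 3)
  run W6 (needs (0, 4, 2), free (0, 4, 3)); after release of (1, 0, 0) the pool is (1, 4, 3)
  run W1 (needs (0, 4, 0), free (1, 4, 3)); after release of (0, 1, 1) the pool is (1, 5, 4)
  run W5 (needs (0, 1, 3), free (1, 5, 4)); after release of (1, 0, 1) the pool is (2, 5, 5)
  run W3 (needs (2, 5, 5), free (2, 5, 5)); after release of (0, 0, 1) the pool is (2, 5, 6)
  run W7 (needs (1, 4, 6), free (2, 5, 6)); after release of (1, 0, 1) the pool is (3, 5, 7)


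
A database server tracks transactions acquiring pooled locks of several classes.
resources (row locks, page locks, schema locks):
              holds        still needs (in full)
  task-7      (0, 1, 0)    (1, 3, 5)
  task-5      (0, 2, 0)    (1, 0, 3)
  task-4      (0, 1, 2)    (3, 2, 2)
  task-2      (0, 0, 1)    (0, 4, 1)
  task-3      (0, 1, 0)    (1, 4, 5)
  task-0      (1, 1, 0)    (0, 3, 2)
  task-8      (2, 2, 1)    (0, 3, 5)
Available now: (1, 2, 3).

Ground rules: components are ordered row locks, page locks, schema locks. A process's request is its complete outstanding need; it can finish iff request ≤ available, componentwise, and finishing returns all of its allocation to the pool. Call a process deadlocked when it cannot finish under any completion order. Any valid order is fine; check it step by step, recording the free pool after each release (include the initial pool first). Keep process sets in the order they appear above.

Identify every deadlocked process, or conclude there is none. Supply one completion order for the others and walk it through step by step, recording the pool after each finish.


The deadlocked set is task-7, task-4, task-3 and task-8.
Key observation: after task-5, task-2, task-0 the pool peaks at (2, 5, 4), and each blocked process is short somewhere: task-7 on schema locks; task-4 on row locks; task-3 on schema locks; task-8 on schema locks.
The rest can finish in the order task-5, task-2, task-0. Step-by-step check:
  pool = (1, 2, 3)
  task-5 needs (1, 0, 3) <= (1, 2, 3) -> finishes; pool += (0, 2, 0) = (1, 4, 3)
  task-2 needs (0, 4, 1) <= (1, 4, 3) -> finishes; pool += (0, 0, 1) = (1, 4, 4)
  task-0 needs (0, 3, 2) <= (1, 4, 4) -> finishes; pool += (1, 1, 0) = (2, 5, 4)
The blocked processes can never fit:
  blocked: task-7 wants (1, 3, 5), pool (2, 5, 4) — not enough schema locks
  blocked: task-4 wants (3, 2, 2), pool (2, 5, 4) — not enough row locks
  blocked: task-3 wants (1, 4, 5), pool (2, 5, 4) — not enough schema locks
  blocked: task-8 wants (0, 3, 5), pool (2, 5, 4) — not enough schema locks


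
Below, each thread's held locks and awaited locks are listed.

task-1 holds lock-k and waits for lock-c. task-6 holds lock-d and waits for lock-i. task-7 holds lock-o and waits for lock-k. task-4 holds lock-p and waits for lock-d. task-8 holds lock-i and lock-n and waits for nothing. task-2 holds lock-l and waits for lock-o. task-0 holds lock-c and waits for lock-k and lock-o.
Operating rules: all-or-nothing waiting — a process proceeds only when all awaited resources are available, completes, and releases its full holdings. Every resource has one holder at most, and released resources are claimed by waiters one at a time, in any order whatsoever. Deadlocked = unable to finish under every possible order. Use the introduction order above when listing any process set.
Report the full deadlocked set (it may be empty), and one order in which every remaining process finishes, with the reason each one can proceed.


Deadlocked set: task-1, task-7, task-2 and task-0.
Key observation: task-1 -> task-0 -> task-1 is a circular wait — nothing in it can go first; task-7 is caught in further circular waits and task-2 waits into the deadlock from upstream.
One completion order for the rest: task-8, task-6, task-4.
Verifying each step:
  task-8: no waits; runs immediately, freeing lock-i and lock-n
  task-6: everything it awaited (lock-i) is free; runs, freeing lock-d
  task-4: everything it awaited (lock-d) is free; runs, freeing lock-p


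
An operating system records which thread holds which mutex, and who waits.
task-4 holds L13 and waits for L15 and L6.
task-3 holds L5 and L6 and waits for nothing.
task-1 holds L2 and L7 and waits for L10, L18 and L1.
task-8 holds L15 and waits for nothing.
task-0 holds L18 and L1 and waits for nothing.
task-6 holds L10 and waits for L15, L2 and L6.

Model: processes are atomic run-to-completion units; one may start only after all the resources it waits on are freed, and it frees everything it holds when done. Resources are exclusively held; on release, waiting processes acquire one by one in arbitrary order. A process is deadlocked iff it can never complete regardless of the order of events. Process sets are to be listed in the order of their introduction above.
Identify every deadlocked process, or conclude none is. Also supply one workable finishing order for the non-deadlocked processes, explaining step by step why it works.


Deadlocked: task-1 and task-6.
Key observation: the cycle task-1 -> task-6 -> task-1 can never break — each member waits on the next; no other process is dragged down with it.
The rest can finish in the order task-0, task-8, task-3, task-4.
Verifying each step:
  run task-0 (it waits on nothing); releases L18 and L1
  run task-8 (it waits on nothing); releases L15
  run task-3 (it waits on nothing); releases L5 and L6
  task-4: everything it awaited (L15 and L6) is free; runs, freeing L13


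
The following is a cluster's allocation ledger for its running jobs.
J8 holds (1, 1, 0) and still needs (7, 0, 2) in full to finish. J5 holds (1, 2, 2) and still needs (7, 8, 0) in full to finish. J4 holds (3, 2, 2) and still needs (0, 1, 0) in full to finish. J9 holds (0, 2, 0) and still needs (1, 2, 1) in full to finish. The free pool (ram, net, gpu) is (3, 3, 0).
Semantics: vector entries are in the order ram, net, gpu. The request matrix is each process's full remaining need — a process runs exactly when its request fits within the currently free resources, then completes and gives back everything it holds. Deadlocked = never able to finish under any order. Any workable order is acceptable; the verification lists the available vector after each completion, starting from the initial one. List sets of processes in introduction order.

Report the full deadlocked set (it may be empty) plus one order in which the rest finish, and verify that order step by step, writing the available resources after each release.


Deadlocked: J8 and J5.
Key observation: the pool after J4, J9 is (6, 7, 2); every surviving request exceeds it in ram, so progress ends there.
The rest can finish in the order J4, J9. Walking it through:
  pool = (3, 3, 0)
  run J4 (needs (0, 1, 0), free (3, 3, 0)); after release of (3, 2, 2) the pool is (6, 5, 2)
  run J9 (needs (1, 2, 1), free (6, 5, 2)); after release of (0, 2, 0) the pool is (6, 7, 2)
None of the blocked processes ever fits:
  blocked: J8 wants (7, 0, 2), pool (6, 7, 2) — not enough ram
  blocked: J5 wants (7, 8, 0), pool (6, 7, 2) — not enough ram and net
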